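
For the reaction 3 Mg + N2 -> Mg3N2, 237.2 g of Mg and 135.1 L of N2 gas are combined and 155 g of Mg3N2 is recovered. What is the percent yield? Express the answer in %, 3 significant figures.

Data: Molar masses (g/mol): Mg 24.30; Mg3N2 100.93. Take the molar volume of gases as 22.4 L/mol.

n(Mg) = 237.2 / 24.30 = 9.761 mol
n(N2) = 135.1 / 22.4 = 6.031 mol
n/ν for Mg = 9.761/3 = 3.254
n/ν for N2 = 6.031/1 = 6.031
Smallest n/ν is Mg → limiting reagent.
theoretical n(Mg3N2) = (1/3) × 9.761 = 3.254 mol → 328.4 g
% yield = 155 / 328.4 × 100 = 47.20 %

47.2 %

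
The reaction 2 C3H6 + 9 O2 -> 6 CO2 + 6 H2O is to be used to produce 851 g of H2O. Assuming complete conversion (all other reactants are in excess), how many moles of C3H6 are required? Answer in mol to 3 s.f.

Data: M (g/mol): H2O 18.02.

n(H2O) = 851 / 18.02 = 47.23 mol
n(C3H6) = (2/6) × 47.23 = 15.74 mol

15.7 mol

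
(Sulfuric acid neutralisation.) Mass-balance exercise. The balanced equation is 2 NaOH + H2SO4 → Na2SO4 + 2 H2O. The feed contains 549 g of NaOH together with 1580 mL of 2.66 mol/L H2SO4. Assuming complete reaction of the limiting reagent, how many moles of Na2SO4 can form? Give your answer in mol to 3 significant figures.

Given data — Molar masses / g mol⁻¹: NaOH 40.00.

n(NaOH) = 549.0 / 40.00 = 13.73 mol
n(H2SO4) = 2.66 × 1580/1000 = 4.203 mol
n/ν for NaOH = 13.73/2 = 6.865
n/ν for H2SO4 = 4.203/1 = 4.203
Smallest n/ν is H2SO4 → limiting reagent.
n(Na2SO4) = (1/1) × 4.203 = 4.203 mol

4.20 mol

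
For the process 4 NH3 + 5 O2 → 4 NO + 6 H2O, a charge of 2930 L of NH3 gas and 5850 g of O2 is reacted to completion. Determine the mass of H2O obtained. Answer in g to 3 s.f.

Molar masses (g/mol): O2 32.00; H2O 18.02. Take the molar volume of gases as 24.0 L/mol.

3300 g

n(NH3) = 2930 / 24.0 = 122.1 mol
n(O2) = 5850 / 32.00 = 182.8 mol
n/ν for NH3 = 122.1/4 = 30.53
n/ν for O2 = 182.8/5 = 36.56
Smallest n/ν is NH3 → limiting reagent.
n(H2O) = (6/4) × 122.1 = 183.2 mol
mass = 183.2 × 18.02 = 3301 g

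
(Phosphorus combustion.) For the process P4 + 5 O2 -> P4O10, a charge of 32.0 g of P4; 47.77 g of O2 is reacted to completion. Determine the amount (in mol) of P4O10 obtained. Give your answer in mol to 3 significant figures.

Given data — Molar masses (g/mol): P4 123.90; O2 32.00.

0.258 mol

n(P4) = 32.00 / 123.90 = 0.2583 mol
n(O2) = 47.77 / 32.00 = 1.493 mol
n/ν for P4 = 0.2583/1 = 0.2583
n/ν for O2 = 1.493/5 = 0.2986
Smallest n/ν is P4 → limiting reagent.
n(P4O10) = (1/1) × 0.2583 = 0.2583 mol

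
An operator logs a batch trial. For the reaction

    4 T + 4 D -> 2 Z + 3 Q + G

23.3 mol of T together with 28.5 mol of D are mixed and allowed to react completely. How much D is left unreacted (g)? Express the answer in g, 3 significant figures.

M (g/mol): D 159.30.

828 g

n(T) = 23.30 mol
n(D) = 28.50 mol
n/ν for T = 23.30/4 = 5.825
n/ν for D = 28.50/4 = 7.125
Smallest n/ν is T → limiting reagent.
D consumed = (4/4) × 23.30 = 23.30 mol
D remaining = 28.50 − 23.30 = 5.200 mol
mass = 5.200 × 159.30 = 828.4 g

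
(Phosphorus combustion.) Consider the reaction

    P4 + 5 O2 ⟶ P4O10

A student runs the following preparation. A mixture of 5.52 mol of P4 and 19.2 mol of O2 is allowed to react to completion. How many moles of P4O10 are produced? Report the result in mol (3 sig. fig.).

3.84 mol

n(P4) = 5.520 mol
n(O2) = 19.20 mol
n/ν → P4: 5.520, O2: 3.840; O2 is limiting.
n(P4O10) = (1/5) × 19.20 = 3.840 mol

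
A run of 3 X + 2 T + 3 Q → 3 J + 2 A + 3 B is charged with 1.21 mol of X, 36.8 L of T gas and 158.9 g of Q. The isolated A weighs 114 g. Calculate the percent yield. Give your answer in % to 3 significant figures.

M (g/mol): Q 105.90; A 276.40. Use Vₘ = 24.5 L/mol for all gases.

51.1 %

n(X) = 1.210 mol
n(T) = 36.80 / 24.5 = 1.502 mol
n(Q) = 158.9 / 105.90 = 1.500 mol
n/ν for X = 1.210/3 = 0.4033
n/ν for T = 1.502/2 = 0.7510
n/ν for Q = 1.500/3 = 0.5000
Smallest n/ν is X → limiting reagent.
theoretical n(A) = (2/3) × 1.210 = 0.8067 mol → 223.0 g
% yield = 114 / 223.0 × 100 = 51.12 %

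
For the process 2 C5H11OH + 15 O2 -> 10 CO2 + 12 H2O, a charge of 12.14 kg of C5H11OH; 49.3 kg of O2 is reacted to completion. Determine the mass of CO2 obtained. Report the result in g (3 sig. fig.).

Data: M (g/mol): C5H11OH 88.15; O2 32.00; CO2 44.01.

30300 g

n(C5H11OH) = 12.14×1000 / 88.15 = 137.7 mol
n(O2) = 49.30×1000 / 32.00 = 1541 mol
n/ν → C5H11OH: 68.85, O2: 102.7; C5H11OH is limiting.
n(CO2) = (10/2) × 137.7 = 688.5 mol
mass = 688.5 × 44.01 = 30300 g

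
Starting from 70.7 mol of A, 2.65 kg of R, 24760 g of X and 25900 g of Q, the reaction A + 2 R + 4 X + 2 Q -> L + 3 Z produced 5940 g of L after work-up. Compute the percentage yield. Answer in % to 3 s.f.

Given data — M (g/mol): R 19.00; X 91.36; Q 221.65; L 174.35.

n(A) = 70.70 mol
n(R) = 2.650×1000 / 19.00 = 139.5 mol
n(X) = 24760 / 91.36 = 271.0 mol
n(Q) = 25900 / 221.65 = 116.9 mol
n/ν → A: 70.70, R: 69.75, X: 67.75, Q: 58.45; Q is limiting.
theoretical n(L) = (1/2) × 116.9 = 58.45 mol → 10190 g
% yield = 5940 / 10190 × 100 = 58.29 %

58.3 %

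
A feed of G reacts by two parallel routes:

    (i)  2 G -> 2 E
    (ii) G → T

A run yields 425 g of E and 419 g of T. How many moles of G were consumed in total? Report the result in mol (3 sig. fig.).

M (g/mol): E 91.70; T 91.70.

n(E) = 425 / 91.70 = 4.635 mol
n(T) = 419 / 91.70 = 4.569 mol
n(G) via (i) = (2/2)×4.635 = 4.635 mol
n(G) via (ii) = (1/1)×4.569 = 4.569 mol
total n(G) = 4.635 + 4.569 = 9.204 mol

9.20 mol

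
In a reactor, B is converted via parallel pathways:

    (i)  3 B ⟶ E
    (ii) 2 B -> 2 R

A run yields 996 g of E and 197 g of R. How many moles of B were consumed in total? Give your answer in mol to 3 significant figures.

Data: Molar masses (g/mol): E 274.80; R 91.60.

n(E) = 996 / 274.80 = 3.624 mol
n(R) = 197 / 91.60 = 2.151 mol
n(B) via (i) = (3/1)×3.624 = 10.87 mol
n(B) via (ii) = (2/2)×2.151 = 2.151 mol
total n(B) = 10.87 + 2.151 = 13.02 mol

13.0 mol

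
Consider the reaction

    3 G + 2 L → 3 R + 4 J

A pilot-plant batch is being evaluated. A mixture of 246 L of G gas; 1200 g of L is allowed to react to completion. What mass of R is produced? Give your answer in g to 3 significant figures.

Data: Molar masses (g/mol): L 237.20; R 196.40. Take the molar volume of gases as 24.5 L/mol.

1490 g

n(G) = 246.0 / 24.5 = 10.04 mol
n(L) = 1200 / 237.20 = 5.059 mol
n/ν for G = 10.04/3 = 3.347
n/ν for L = 5.059/2 = 2.530
Smallest n/ν is L → limiting reagent.
n(R) = (3/2) × 5.059 = 7.589 mol
mass = 7.589 × 196.40 = 1490 g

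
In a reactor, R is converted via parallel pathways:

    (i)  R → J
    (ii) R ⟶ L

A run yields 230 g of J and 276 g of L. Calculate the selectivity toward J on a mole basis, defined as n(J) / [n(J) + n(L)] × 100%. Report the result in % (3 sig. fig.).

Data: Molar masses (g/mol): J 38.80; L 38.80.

45.5 %

n(J) = 230 / 38.80 = 5.928 mol
n(L) = 276 / 38.80 = 7.113 mol
selectivity = 5.928/(5.928+7.113) × 100 = 45.46 %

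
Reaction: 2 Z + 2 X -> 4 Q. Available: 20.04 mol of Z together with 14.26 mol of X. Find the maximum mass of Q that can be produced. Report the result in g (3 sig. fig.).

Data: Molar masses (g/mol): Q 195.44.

5570 g

n(Z) = 20.04 mol
n(X) = 14.26 mol
n/ν for Z = 20.04/2 = 10.02
n/ν for X = 14.26/2 = 7.130
Smallest n/ν is X → limiting reagent.
n(Q) = (4/2) × 14.26 = 28.52 mol
mass = 28.52 × 195.44 = 5574 g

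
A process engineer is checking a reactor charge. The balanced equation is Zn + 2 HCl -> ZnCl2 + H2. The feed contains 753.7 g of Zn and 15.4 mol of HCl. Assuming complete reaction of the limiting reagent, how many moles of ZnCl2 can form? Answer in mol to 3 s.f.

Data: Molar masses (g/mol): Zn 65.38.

7.70 mol

n(Zn) = 753.7 / 65.38 = 11.53 mol
n(HCl) = 15.40 mol
n/ν for Zn = 11.53/1 = 11.53
n/ν for HCl = 15.40/2 = 7.700
Smallest n/ν is HCl → limiting reagent.
n(ZnCl2) = (1/2) × 15.40 = 7.700 mol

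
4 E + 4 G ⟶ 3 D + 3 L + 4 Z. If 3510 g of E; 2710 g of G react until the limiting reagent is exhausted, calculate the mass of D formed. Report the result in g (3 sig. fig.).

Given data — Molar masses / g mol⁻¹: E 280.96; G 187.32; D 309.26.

2900 g

n(E) = 3510 / 280.96 = 12.49 mol
n(G) = 2710 / 187.32 = 14.47 mol
n/ν for E = 12.49/4 = 3.123
n/ν for G = 14.47/4 = 3.618
Smallest n/ν is E → limiting reagent.
n(D) = (3/4) × 12.49 = 9.368 mol
mass = 9.368 × 309.26 = 2897 g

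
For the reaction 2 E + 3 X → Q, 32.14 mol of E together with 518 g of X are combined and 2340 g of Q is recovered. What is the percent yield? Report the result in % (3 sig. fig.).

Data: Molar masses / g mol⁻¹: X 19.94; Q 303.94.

n(E) = 32.14 mol
n(X) = 518.0 / 19.94 = 25.98 mol
n/ν for E = 32.14/2 = 16.07
n/ν for X = 25.98/3 = 8.660
Smallest n/ν is X → limiting reagent.
theoretical n(Q) = (1/3) × 25.98 = 8.660 mol → 2632 g
% yield = 2340 / 2632 × 100 = 88.91 %

88.9 %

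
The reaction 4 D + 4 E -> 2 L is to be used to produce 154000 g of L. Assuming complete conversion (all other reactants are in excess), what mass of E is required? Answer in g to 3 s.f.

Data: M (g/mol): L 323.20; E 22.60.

21500 g

n(L) = 154000 / 323.20 = 476.5 mol
n(E) = (4/2) × 476.5 = 953.0 mol
mass = 953.0 × 22.60 = 21540 g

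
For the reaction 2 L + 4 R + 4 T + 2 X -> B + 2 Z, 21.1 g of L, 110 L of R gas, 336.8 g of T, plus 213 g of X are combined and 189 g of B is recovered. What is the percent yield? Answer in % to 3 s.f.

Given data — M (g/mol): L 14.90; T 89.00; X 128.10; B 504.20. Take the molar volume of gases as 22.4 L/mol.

52.9 %

n(L) = 21.10 / 14.90 = 1.416 mol
n(R) = 110.0 / 22.4 = 4.911 mol
n(T) = 336.8 / 89.00 = 3.784 mol
n(X) = 213.0 / 128.10 = 1.663 mol
n/ν → L: 0.7080, R: 1.228, T: 0.9460, X: 0.8315; L is limiting.
theoretical n(B) = (1/2) × 1.416 = 0.7080 mol → 357.0 g
% yield = 189 / 357.0 × 100 = 52.94 %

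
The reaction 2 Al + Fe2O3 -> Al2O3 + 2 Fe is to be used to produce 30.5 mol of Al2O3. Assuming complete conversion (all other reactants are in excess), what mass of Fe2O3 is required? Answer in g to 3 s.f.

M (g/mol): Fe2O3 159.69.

n(Al2O3) = 30.50 mol
n(Fe2O3) = (1/1) × 30.50 = 30.50 mol
mass = 30.50 × 159.69 = 4871 g

4870 g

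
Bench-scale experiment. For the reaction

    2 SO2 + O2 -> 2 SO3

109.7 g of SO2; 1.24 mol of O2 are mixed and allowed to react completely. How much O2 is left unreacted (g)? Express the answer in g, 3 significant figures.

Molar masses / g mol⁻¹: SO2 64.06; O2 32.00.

n(SO2) = 109.7 / 64.06 = 1.712 mol
n(O2) = 1.240 mol
n/ν → SO2: 0.8560, O2: 1.240; SO2 is limiting.
O2 consumed = (1/2) × 1.712 = 0.8560 mol
O2 remaining = 1.240 − 0.8560 = 0.3840 mol
mass = 0.3840 × 32.00 = 12.29 g

12.3 g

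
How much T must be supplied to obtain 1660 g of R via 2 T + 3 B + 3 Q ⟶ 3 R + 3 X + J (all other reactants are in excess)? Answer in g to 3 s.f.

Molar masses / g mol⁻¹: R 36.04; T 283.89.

n(R) = 1660 / 36.04 = 46.06 mol
n(T) = (2/3) × 46.06 = 30.71 mol
mass = 30.71 × 283.89 = 8718 g

8720 g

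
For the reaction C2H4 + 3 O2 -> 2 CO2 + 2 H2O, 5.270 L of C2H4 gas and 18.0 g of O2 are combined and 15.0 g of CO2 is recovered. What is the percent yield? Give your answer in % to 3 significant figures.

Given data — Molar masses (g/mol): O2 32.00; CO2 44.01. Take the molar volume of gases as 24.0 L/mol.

n(C2H4) = 5.270 / 24.0 = 0.2196 mol
n(O2) = 18.00 / 32.00 = 0.5625 mol
n/ν → C2H4: 0.2196, O2: 0.1875; O2 is limiting.
theoretical n(CO2) = (2/3) × 0.5625 = 0.3750 mol → 16.50 g
% yield = 15.0 / 16.50 × 100 = 90.91 %

90.9 %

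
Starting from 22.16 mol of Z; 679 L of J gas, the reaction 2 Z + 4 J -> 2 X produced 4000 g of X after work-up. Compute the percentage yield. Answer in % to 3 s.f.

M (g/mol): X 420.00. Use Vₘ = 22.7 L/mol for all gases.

63.7 %

n(Z) = 22.16 mol
n(J) = 679.0 / 22.7 = 29.91 mol
n/ν for Z = 22.16/2 = 11.08
n/ν for J = 29.91/4 = 7.478
Smallest n/ν is J → limiting reagent.
theoretical n(X) = (2/4) × 29.91 = 14.96 mol → 6283 g
% yield = 4000 / 6283 × 100 = 63.66 %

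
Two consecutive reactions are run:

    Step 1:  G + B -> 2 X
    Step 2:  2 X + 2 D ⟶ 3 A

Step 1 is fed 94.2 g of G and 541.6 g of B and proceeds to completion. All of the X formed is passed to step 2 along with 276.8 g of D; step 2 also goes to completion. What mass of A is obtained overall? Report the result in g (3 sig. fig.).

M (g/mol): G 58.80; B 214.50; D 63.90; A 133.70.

643 g

Step 1:
n(G) = 94.20 / 58.80 = 1.602 mol
n(B) = 541.6 / 214.50 = 2.525 mol
n/ν for G = 1.602/1 = 1.602
n/ν for B = 2.525/1 = 2.525
Smallest n/ν is G → limiting reagent.
n(X) produced = (2/1) × 1.602 = 3.204 mol
Step 2:
n(X) available = 3.204 mol
n(D) = 276.8 / 63.90 = 4.332 mol
n/ν for X = 3.204/2 = 1.602
n/ν for D = 4.332/2 = 2.166
Smallest n/ν is X → limiting reagent.
n(A) = (3/2) × 3.204 = 4.806 mol
mass = 4.806 × 133.70 = 642.6 g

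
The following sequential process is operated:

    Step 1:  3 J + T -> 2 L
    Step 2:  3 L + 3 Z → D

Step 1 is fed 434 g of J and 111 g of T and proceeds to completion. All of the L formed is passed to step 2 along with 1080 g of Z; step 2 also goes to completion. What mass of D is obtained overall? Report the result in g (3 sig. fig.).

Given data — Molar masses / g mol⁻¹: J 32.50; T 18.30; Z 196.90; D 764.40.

Step 1:
n(J) = 434.0 / 32.50 = 13.35 mol
n(T) = 111.0 / 18.30 = 6.066 mol
n/ν for J = 13.35/3 = 4.450
n/ν for T = 6.066/1 = 6.066
Smallest n/ν is J → limiting reagent.
n(L) produced = (2/3) × 13.35 = 8.900 mol
Step 2:
n(L) available = 8.900 mol
n(Z) = 1080 / 196.90 = 5.485 mol
n/ν for L = 8.900/3 = 2.967
n/ν for Z = 5.485/3 = 1.828
Smallest n/ν is Z → limiting reagent.
n(D) = (1/3) × 5.485 = 1.828 mol
mass = 1.828 × 764.40 = 1397 g

1400 g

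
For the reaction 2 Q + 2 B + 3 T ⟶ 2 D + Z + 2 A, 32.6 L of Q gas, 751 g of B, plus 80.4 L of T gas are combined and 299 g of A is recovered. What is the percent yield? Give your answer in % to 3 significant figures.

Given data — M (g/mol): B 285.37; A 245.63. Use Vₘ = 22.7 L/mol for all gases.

n(Q) = 32.60 / 22.7 = 1.436 mol
n(B) = 751.0 / 285.37 = 2.632 mol
n(T) = 80.40 / 22.7 = 3.542 mol
n/ν for Q = 1.436/2 = 0.7180
n/ν for B = 2.632/2 = 1.316
n/ν for T = 3.542/3 = 1.181
Smallest n/ν is Q → limiting reagent.
theoretical n(A) = (2/2) × 1.436 = 1.436 mol → 352.7 g
% yield = 299 / 352.7 × 100 = 84.77 %

84.8 %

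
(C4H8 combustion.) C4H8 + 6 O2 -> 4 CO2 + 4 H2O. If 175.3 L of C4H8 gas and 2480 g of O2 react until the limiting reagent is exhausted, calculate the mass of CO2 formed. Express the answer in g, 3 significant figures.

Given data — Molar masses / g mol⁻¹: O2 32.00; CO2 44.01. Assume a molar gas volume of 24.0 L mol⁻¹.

n(C4H8) = 175.3 / 24.0 = 7.304 mol
n(O2) = 2480 / 32.00 = 77.50 mol
n/ν for C4H8 = 7.304/1 = 7.304
n/ν for O2 = 77.50/6 = 12.92
Smallest n/ν is C4H8 → limiting reagent.
n(CO2) = (4/1) × 7.304 = 29.22 mol
mass = 29.22 × 44.01 = 1286 g

1290 g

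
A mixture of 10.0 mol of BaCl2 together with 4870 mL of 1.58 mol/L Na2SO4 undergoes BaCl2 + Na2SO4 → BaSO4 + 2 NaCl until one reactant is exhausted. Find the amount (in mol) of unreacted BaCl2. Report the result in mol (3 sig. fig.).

n(BaCl2) = 10.00 mol
n(Na2SO4) = 1.58 × 4870/1000 = 7.695 mol
n/ν for BaCl2 = 10.00/1 = 10.00
n/ν for Na2SO4 = 7.695/1 = 7.695
Smallest n/ν is Na2SO4 → limiting reagent.
BaCl2 consumed = (1/1) × 7.695 = 7.695 mol
BaCl2 remaining = 10.00 − 7.695 = 2.305 mol

2.31 mol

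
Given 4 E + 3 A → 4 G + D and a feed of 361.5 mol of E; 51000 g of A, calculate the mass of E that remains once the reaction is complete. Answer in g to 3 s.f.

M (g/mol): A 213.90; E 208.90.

9110 g

n(E) = 361.5 mol
n(A) = 51000 / 213.90 = 238.4 mol
n/ν for E = 361.5/4 = 90.38
n/ν for A = 238.4/3 = 79.47
Smallest n/ν is A → limiting reagent.
E consumed = (4/3) × 238.4 = 317.9 mol
E remaining = 361.5 − 317.9 = 43.60 mol
mass = 43.60 × 208.90 = 9108 g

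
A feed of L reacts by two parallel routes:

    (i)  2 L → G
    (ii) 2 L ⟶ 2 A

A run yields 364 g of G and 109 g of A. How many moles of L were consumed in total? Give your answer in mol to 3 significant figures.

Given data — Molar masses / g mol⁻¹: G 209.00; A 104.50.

4.53 mol

n(G) = 364 / 209.00 = 1.742 mol
n(A) = 109 / 104.50 = 1.043 mol
n(L) via (i) = (2/1)×1.742 = 3.484 mol
n(L) via (ii) = (2/2)×1.043 = 1.043 mol
total n(L) = 3.484 + 1.043 = 4.527 mol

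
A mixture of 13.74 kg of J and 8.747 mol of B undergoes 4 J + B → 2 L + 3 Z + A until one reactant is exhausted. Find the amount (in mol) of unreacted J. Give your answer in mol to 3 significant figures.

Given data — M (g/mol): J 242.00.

n(J) = 13.74×1000 / 242.00 = 56.78 mol
n(B) = 8.747 mol
n/ν for J = 56.78/4 = 14.20
n/ν for B = 8.747/1 = 8.747
Smallest n/ν is B → limiting reagent.
J consumed = (4/1) × 8.747 = 34.99 mol
J remaining = 56.78 − 34.99 = 21.79 mol

21.8 mol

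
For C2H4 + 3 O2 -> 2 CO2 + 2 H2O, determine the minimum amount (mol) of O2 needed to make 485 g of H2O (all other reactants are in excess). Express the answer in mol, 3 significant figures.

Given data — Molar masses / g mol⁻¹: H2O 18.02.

n(H2O) = 485 / 18.02 = 26.91 mol
n(O2) = (3/2) × 26.91 = 40.37 mol

40.4 mol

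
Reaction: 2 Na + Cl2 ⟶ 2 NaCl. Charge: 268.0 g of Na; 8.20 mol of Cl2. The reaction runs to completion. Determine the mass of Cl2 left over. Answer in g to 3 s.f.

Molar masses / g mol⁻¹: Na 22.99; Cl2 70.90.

n(Na) = 268.0 / 22.99 = 11.66 mol
n(Cl2) = 8.200 mol
n/ν for Na = 11.66/2 = 5.830
n/ν for Cl2 = 8.200/1 = 8.200
Smallest n/ν is Na → limiting reagent.
Cl2 consumed = (1/2) × 11.66 = 5.830 mol
Cl2 remaining = 8.200 − 5.830 = 2.370 mol
mass = 2.370 × 70.90 = 168.0 g

168 g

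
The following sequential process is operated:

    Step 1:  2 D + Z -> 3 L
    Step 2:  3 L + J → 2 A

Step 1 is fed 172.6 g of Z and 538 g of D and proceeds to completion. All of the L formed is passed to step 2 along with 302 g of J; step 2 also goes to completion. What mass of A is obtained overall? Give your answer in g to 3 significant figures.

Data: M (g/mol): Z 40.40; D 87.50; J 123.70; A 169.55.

Step 1:
n(Z) = 172.6 / 40.40 = 4.272 mol
n(D) = 538.0 / 87.50 = 6.149 mol
n/ν for Z = 4.272/1 = 4.272
n/ν for D = 6.149/2 = 3.075
Smallest n/ν is D → limiting reagent.
n(L) produced = (3/2) × 6.149 = 9.224 mol
Step 2:
n(L) available = 9.224 mol
n(J) = 302.0 / 123.70 = 2.441 mol
n/ν for L = 9.224/3 = 3.075
n/ν for J = 2.441/1 = 2.441
Smallest n/ν is J → limiting reagent.
n(A) = (2/1) × 2.441 = 4.882 mol
mass = 4.882 × 169.55 = 827.7 g

828 g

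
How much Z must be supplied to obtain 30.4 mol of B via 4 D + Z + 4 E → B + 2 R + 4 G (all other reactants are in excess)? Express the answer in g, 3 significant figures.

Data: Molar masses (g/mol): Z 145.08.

4410 g

n(B) = 30.40 mol
n(Z) = (1/1) × 30.40 = 30.40 mol
mass = 30.40 × 145.08 = 4410 g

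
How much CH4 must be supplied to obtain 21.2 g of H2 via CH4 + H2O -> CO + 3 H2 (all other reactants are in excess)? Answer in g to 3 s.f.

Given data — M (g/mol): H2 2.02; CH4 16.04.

56.1 g

n(H2) = 21.2 / 2.02 = 10.50 mol
n(CH4) = (1/3) × 10.50 = 3.500 mol
mass = 3.500 × 16.04 = 56.14 g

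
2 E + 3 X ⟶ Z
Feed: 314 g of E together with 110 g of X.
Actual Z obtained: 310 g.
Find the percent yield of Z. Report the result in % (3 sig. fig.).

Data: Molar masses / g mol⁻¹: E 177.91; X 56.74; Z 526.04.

n(E) = 314.0 / 177.91 = 1.765 mol
n(X) = 110.0 / 56.74 = 1.939 mol
n/ν → E: 0.8825, X: 0.6463; X is limiting.
theoretical n(Z) = (1/3) × 1.939 = 0.6463 mol → 340.0 g
% yield = 310 / 340.0 × 100 = 91.18 %

91.2 %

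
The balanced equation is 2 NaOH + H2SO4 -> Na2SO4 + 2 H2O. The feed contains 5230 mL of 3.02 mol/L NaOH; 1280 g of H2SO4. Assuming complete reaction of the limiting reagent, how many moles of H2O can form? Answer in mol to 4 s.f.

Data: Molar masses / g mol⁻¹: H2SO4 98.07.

n(NaOH) = 3.02 × 5230/1000 = 15.79 mol
n(H2SO4) = 1280 / 98.07 = 13.05 mol
n/ν → NaOH: 7.895, H2SO4: 13.05; NaOH is limiting.
n(H2O) = (2/2) × 15.79 = 15.79 mol

15.79 mol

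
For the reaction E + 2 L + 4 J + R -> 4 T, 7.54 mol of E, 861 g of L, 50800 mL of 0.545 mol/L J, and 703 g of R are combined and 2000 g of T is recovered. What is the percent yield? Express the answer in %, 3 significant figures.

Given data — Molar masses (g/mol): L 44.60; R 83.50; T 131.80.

n(E) = 7.540 mol
n(L) = 861.0 / 44.60 = 19.30 mol
n(J) = 0.545 × 50800/1000 = 27.69 mol
n(R) = 703.0 / 83.50 = 8.419 mol
n/ν for E = 7.540/1 = 7.540
n/ν for L = 19.30/2 = 9.650
n/ν for J = 27.69/4 = 6.923
n/ν for R = 8.419/1 = 8.419
Smallest n/ν is J → limiting reagent.
theoretical n(T) = (4/4) × 27.69 = 27.69 mol → 3650 g
% yield = 2000 / 3650 × 100 = 54.79 %

54.8 %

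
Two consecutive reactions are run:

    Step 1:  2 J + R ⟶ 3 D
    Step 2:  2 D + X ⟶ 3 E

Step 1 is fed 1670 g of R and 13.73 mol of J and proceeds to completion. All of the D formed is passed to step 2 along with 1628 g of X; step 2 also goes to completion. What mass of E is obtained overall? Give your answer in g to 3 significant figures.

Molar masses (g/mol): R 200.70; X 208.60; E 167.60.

3920 g

Step 1:
n(R) = 1670 / 200.70 = 8.321 mol
n(J) = 13.73 mol
n/ν → R: 8.321, J: 6.865; J is limiting.
n(D) produced = (3/2) × 13.73 = 20.60 mol
Step 2:
n(D) available = 20.60 mol
n(X) = 1628 / 208.60 = 7.804 mol
n/ν → D: 10.30, X: 7.804; X is limiting.
n(E) = (3/1) × 7.804 = 23.41 mol
mass = 23.41 × 167.60 = 3924 g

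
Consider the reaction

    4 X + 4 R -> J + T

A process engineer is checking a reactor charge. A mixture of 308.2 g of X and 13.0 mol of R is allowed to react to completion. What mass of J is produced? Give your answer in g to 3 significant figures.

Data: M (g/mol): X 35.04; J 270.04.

n(X) = 308.2 / 35.04 = 8.796 mol
n(R) = 13.00 mol
n/ν for X = 8.796/4 = 2.199
n/ν for R = 13.00/4 = 3.250
Smallest n/ν is X → limiting reagent.
n(J) = (1/4) × 8.796 = 2.199 mol
mass = 2.199 × 270.04 = 593.8 g

594 g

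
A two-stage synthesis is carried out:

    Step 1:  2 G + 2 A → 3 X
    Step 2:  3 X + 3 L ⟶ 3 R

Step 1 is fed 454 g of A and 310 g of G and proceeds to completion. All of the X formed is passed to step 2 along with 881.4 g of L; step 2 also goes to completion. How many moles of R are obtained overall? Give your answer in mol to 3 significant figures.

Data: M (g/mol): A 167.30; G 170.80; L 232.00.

2.72 mol

Step 1:
n(A) = 454.0 / 167.30 = 2.714 mol
n(G) = 310.0 / 170.80 = 1.815 mol
n/ν → A: 1.357, G: 0.9075; G is limiting.
n(X) produced = (3/2) × 1.815 = 2.723 mol
Step 2:
n(X) available = 2.723 mol
n(L) = 881.4 / 232.00 = 3.799 mol
n/ν → X: 0.9077, L: 1.266; X is limiting.
n(R) = (3/3) × 2.723 = 2.723 mol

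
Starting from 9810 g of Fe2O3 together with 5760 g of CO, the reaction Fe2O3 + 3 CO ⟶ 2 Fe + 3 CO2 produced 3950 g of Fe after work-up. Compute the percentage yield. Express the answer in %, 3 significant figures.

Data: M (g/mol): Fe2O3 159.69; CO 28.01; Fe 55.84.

57.6 %

n(Fe2O3) = 9810 / 159.69 = 61.43 mol
n(CO) = 5760 / 28.01 = 205.6 mol
n/ν → Fe2O3: 61.43, CO: 68.53; Fe2O3 is limiting.
theoretical n(Fe) = (2/1) × 61.43 = 122.9 mol → 6863 g
% yield = 3950 / 6863 × 100 = 57.56 %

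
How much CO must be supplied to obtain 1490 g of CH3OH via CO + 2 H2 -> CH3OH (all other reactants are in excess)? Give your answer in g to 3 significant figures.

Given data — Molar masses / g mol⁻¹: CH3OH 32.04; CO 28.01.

n(CH3OH) = 1490 / 32.04 = 46.50 mol
n(CO) = (1/1) × 46.50 = 46.50 mol
mass = 46.50 × 28.01 = 1302 g

1300 g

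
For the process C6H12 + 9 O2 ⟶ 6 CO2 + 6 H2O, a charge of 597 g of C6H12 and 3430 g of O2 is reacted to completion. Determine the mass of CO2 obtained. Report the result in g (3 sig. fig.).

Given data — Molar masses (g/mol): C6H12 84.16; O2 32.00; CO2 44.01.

1870 g

n(C6H12) = 597.0 / 84.16 = 7.094 mol
n(O2) = 3430 / 32.00 = 107.2 mol
n/ν for C6H12 = 7.094/1 = 7.094
n/ν for O2 = 107.2/9 = 11.91
Smallest n/ν is C6H12 → limiting reagent.
n(CO2) = (6/1) × 7.094 = 42.56 mol
mass = 42.56 × 44.01 = 1873 g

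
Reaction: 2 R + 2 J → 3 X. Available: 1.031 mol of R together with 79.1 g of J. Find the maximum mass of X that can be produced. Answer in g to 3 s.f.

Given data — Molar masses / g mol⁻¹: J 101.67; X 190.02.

222 g

n(R) = 1.031 mol
n(J) = 79.10 / 101.67 = 0.7780 mol
n/ν → R: 0.5155, J: 0.3890; J is limiting.
n(X) = (3/2) × 0.7780 = 1.167 mol
mass = 1.167 × 190.02 = 221.8 g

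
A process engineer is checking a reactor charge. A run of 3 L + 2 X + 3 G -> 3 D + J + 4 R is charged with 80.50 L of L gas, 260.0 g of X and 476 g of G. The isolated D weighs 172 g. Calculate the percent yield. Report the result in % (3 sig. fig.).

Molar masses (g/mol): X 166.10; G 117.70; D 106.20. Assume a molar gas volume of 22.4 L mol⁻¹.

n(L) = 80.50 / 22.4 = 3.594 mol
n(X) = 260.0 / 166.10 = 1.565 mol
n(G) = 476.0 / 117.70 = 4.044 mol
n/ν → L: 1.198, X: 0.7825, G: 1.348; X is limiting.
theoretical n(D) = (3/2) × 1.565 = 2.348 mol → 249.4 g
% yield = 172 / 249.4 × 100 = 68.97 %

69.0 %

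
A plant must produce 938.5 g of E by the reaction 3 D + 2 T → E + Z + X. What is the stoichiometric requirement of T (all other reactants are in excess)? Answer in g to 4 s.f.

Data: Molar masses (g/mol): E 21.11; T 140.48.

n(E) = 938.5 / 21.11 = 44.46 mol
n(T) = (2/1) × 44.46 = 88.92 mol
mass = 88.92 × 140.48 = 12490 g

12490 g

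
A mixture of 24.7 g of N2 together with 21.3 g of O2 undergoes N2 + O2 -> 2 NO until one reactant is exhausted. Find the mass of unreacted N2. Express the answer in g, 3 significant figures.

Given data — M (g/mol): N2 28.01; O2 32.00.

6.06 g

n(N2) = 24.70 / 28.01 = 0.8818 mol
n(O2) = 21.30 / 32.00 = 0.6656 mol
n/ν → N2: 0.8818, O2: 0.6656; O2 is limiting.
N2 consumed = (1/1) × 0.6656 = 0.6656 mol
N2 remaining = 0.8818 − 0.6656 = 0.2162 mol
mass = 0.2162 × 28.01 = 6.056 g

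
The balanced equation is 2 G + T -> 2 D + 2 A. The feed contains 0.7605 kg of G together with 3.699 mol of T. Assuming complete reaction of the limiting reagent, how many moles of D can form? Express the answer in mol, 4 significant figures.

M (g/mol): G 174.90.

n(G) = 0.7605×1000 / 174.90 = 4.348 mol
n(T) = 3.699 mol
n/ν for G = 4.348/2 = 2.174
n/ν for T = 3.699/1 = 3.699
Smallest n/ν is G → limiting reagent.
n(D) = (2/2) × 4.348 = 4.348 mol

4.348 mol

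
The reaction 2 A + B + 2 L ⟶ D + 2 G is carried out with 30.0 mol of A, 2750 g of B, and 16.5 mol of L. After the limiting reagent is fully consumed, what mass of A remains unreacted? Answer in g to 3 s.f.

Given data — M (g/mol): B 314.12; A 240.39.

n(A) = 30.00 mol
n(B) = 2750 / 314.12 = 8.755 mol
n(L) = 16.50 mol
n/ν for A = 30.00/2 = 15.00
n/ν for B = 8.755/1 = 8.755
n/ν for L = 16.50/2 = 8.250
Smallest n/ν is L → limiting reagent.
A consumed = (2/2) × 16.50 = 16.50 mol
A remaining = 30.00 − 16.50 = 13.50 mol
mass = 13.50 × 240.39 = 3245 g

3250 g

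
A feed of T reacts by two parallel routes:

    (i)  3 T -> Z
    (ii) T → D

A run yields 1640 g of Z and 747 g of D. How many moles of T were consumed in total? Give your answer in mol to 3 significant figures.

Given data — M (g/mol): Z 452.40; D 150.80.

n(Z) = 1640 / 452.40 = 3.625 mol
n(D) = 747 / 150.80 = 4.954 mol
n(T) via (i) = (3/1)×3.625 = 10.88 mol
n(T) via (ii) = (1/1)×4.954 = 4.954 mol
total n(T) = 10.88 + 4.954 = 15.83 mol

15.8 mol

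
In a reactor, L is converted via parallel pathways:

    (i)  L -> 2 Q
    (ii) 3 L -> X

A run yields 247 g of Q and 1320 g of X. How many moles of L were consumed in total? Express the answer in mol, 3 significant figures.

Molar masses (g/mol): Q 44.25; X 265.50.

n(Q) = 247 / 44.25 = 5.582 mol
n(X) = 1320 / 265.50 = 4.972 mol
n(L) via (i) = (1/2)×5.582 = 2.791 mol
n(L) via (ii) = (3/1)×4.972 = 14.92 mol
total n(L) = 2.791 + 14.92 = 17.71 mol

17.7 mol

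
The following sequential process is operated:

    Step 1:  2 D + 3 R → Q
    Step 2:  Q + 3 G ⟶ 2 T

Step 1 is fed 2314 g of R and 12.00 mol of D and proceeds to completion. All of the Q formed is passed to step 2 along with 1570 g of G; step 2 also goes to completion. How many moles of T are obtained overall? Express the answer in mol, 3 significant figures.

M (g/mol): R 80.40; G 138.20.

Step 1:
n(R) = 2314 / 80.40 = 28.78 mol
n(D) = 12.00 mol
n/ν for R = 28.78/3 = 9.593
n/ν for D = 12.00/2 = 6.000
Smallest n/ν is D → limiting reagent.
n(Q) produced = (1/2) × 12.00 = 6.000 mol
Step 2:
n(Q) available = 6.000 mol
n(G) = 1570 / 138.20 = 11.36 mol
n/ν for Q = 6.000/1 = 6.000
n/ν for G = 11.36/3 = 3.787
Smallest n/ν is G → limiting reagent.
n(T) = (2/3) × 11.36 = 7.573 mol

7.57 mol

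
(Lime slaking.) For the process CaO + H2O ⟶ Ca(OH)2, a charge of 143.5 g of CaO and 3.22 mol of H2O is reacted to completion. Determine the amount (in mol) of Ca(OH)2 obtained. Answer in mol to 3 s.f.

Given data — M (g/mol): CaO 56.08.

n(CaO) = 143.5 / 56.08 = 2.559 mol
n(H2O) = 3.220 mol
n/ν → CaO: 2.559, H2O: 3.220; CaO is limiting.
n(Ca(OH)2) = (1/1) × 2.559 = 2.559 mol

2.56 mol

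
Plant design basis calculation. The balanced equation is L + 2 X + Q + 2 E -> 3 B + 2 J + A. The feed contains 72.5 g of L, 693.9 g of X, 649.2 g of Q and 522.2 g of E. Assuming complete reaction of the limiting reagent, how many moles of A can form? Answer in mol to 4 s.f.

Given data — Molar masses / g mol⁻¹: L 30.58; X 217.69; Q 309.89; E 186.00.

n(L) = 72.50 / 30.58 = 2.371 mol
n(X) = 693.9 / 217.69 = 3.188 mol
n(Q) = 649.2 / 309.89 = 2.095 mol
n(E) = 522.2 / 186.00 = 2.808 mol
n/ν → L: 2.371, X: 1.594, Q: 2.095, E: 1.404; E is limiting.
n(A) = (1/2) × 2.808 = 1.404 mol

1.404 mol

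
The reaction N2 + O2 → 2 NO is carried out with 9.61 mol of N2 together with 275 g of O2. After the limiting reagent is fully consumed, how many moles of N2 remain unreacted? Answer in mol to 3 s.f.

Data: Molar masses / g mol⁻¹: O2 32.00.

n(N2) = 9.610 mol
n(O2) = 275.0 / 32.00 = 8.594 mol
n/ν → N2: 9.610, O2: 8.594; O2 is limiting.
N2 consumed = (1/1) × 8.594 = 8.594 mol
N2 remaining = 9.610 − 8.594 = 1.016 mol

1.02 mol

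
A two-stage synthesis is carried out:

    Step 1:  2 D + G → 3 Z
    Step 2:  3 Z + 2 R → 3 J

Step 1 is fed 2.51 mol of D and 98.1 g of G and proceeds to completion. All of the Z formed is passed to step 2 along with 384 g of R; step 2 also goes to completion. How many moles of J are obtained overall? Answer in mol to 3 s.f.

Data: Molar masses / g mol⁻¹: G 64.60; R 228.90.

2.52 mol

Step 1:
n(D) = 2.510 mol
n(G) = 98.10 / 64.60 = 1.519 mol
n/ν → D: 1.255, G: 1.519; D is limiting.
n(Z) produced = (3/2) × 2.510 = 3.765 mol
Step 2:
n(Z) available = 3.765 mol
n(R) = 384.0 / 228.90 = 1.678 mol
n/ν → Z: 1.255, R: 0.8390; R is limiting.
n(J) = (3/2) × 1.678 = 2.517 mol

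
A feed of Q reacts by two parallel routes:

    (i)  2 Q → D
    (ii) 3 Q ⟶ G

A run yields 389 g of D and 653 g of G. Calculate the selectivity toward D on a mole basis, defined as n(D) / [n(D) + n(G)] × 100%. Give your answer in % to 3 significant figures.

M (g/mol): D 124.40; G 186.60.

47.2 %

n(D) = 389 / 124.40 = 3.127 mol
n(G) = 653 / 186.60 = 3.499 mol
selectivity = 3.127/(3.127+3.499) × 100 = 47.19 %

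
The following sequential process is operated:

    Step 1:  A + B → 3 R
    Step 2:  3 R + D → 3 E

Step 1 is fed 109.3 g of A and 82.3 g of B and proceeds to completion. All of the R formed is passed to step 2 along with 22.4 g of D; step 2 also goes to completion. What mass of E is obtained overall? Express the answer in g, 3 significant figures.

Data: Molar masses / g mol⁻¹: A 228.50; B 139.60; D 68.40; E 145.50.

Step 1:
n(A) = 109.3 / 228.50 = 0.4783 mol
n(B) = 82.30 / 139.60 = 0.5895 mol
n/ν for A = 0.4783/1 = 0.4783
n/ν for B = 0.5895/1 = 0.5895
Smallest n/ν is A → limiting reagent.
n(R) produced = (3/1) × 0.4783 = 1.435 mol
Step 2:
n(R) available = 1.435 mol
n(D) = 22.40 / 68.40 = 0.3275 mol
n/ν for R = 1.435/3 = 0.4783
n/ν for D = 0.3275/1 = 0.3275
Smallest n/ν is D → limiting reagent.
n(E) = (3/1) × 0.3275 = 0.9825 mol
mass = 0.9825 × 145.50 = 143.0 g

143 g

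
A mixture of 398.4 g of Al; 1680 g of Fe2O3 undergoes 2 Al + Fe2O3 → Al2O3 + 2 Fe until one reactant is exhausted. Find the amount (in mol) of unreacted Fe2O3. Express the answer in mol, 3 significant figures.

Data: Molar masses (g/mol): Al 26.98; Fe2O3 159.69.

n(Al) = 398.4 / 26.98 = 14.77 mol
n(Fe2O3) = 1680 / 159.69 = 10.52 mol
n/ν → Al: 7.385, Fe2O3: 10.52; Al is limiting.
Fe2O3 consumed = (1/2) × 14.77 = 7.385 mol
Fe2O3 remaining = 10.52 − 7.385 = 3.135 mol

3.14 mol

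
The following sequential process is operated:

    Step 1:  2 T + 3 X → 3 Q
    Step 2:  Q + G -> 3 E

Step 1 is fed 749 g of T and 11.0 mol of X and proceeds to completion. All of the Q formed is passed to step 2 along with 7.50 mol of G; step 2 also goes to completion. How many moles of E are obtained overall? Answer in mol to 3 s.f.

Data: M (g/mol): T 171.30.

19.7 mol

Step 1:
n(T) = 749.0 / 171.30 = 4.372 mol
n(X) = 11.00 mol
n/ν → T: 2.186, X: 3.667; T is limiting.
n(Q) produced = (3/2) × 4.372 = 6.558 mol
Step 2:
n(Q) available = 6.558 mol
n(G) = 7.500 mol
n/ν → Q: 6.558, G: 7.500; Q is limiting.
n(E) = (3/1) × 6.558 = 19.67 mol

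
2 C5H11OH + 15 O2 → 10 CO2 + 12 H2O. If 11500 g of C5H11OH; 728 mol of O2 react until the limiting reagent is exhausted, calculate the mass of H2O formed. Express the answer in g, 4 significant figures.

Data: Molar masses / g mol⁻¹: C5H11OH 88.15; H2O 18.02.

10490 g

n(C5H11OH) = 11500 / 88.15 = 130.5 mol
n(O2) = 728.0 mol
n/ν for C5H11OH = 130.5/2 = 65.25
n/ν for O2 = 728.0/15 = 48.53
Smallest n/ν is O2 → limiting reagent.
n(H2O) = (12/15) × 728.0 = 582.4 mol
mass = 582.4 × 18.02 = 10490 g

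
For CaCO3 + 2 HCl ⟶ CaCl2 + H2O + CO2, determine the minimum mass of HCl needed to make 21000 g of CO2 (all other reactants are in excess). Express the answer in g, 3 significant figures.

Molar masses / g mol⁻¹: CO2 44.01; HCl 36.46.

34800 g

n(CO2) = 21000 / 44.01 = 477.2 mol
n(HCl) = (2/1) × 477.2 = 954.4 mol
mass = 954.4 × 36.46 = 34800 g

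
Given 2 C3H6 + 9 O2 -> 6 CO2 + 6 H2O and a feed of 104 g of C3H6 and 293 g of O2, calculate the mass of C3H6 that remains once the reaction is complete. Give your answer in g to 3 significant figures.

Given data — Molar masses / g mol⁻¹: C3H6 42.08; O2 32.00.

n(C3H6) = 104.0 / 42.08 = 2.471 mol
n(O2) = 293.0 / 32.00 = 9.156 mol
n/ν → C3H6: 1.236, O2: 1.017; O2 is limiting.
C3H6 consumed = (2/9) × 9.156 = 2.035 mol
C3H6 remaining = 2.471 − 2.035 = 0.4360 mol
mass = 0.4360 × 42.08 = 18.35 g

18.4 g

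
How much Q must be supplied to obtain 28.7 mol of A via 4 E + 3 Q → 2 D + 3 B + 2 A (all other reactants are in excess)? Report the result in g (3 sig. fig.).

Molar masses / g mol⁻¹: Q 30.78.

n(A) = 28.70 mol
n(Q) = (3/2) × 28.70 = 43.05 mol
mass = 43.05 × 30.78 = 1325 g

1330 g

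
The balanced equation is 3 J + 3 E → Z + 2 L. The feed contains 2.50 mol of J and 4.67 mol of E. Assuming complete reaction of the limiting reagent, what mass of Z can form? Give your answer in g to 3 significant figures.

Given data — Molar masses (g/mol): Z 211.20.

n(J) = 2.500 mol
n(E) = 4.670 mol
n/ν → J: 0.8333, E: 1.557; J is limiting.
n(Z) = (1/3) × 2.500 = 0.8333 mol
mass = 0.8333 × 211.20 = 176.0 g

176 g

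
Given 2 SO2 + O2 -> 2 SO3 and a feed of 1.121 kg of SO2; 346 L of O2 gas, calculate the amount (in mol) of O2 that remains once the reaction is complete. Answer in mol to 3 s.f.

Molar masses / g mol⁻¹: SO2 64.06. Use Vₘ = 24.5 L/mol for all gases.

5.37 mol

n(SO2) = 1.121×1000 / 64.06 = 17.50 mol
n(O2) = 346.0 / 24.5 = 14.12 mol
n/ν → SO2: 8.750, O2: 14.12; SO2 is limiting.
O2 consumed = (1/2) × 17.50 = 8.750 mol
O2 remaining = 14.12 − 8.750 = 5.370 mol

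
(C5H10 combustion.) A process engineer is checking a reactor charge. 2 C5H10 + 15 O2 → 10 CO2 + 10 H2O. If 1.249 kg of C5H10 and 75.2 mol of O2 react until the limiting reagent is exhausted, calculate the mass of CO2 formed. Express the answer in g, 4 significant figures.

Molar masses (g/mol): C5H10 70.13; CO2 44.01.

2206 g

n(C5H10) = 1.249×1000 / 70.13 = 17.81 mol
n(O2) = 75.20 mol
n/ν for C5H10 = 17.81/2 = 8.905
n/ν for O2 = 75.20/15 = 5.013
Smallest n/ν is O2 → limiting reagent.
n(CO2) = (10/15) × 75.20 = 50.13 mol
mass = 50.13 × 44.01 = 2206 g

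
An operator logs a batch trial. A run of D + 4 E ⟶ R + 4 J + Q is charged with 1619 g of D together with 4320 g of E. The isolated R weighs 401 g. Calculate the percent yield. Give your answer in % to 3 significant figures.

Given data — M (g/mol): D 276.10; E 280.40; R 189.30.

n(D) = 1619 / 276.10 = 5.864 mol
n(E) = 4320 / 280.40 = 15.41 mol
n/ν → D: 5.864, E: 3.853; E is limiting.
theoretical n(R) = (1/4) × 15.41 = 3.853 mol → 729.4 g
% yield = 401 / 729.4 × 100 = 54.98 %

55.0 %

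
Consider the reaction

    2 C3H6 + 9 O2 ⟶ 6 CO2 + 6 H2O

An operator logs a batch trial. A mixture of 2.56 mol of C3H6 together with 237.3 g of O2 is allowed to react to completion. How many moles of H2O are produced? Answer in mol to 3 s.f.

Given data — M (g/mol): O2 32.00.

n(C3H6) = 2.560 mol
n(O2) = 237.3 / 32.00 = 7.416 mol
n/ν → C3H6: 1.280, O2: 0.8240; O2 is limiting.
n(H2O) = (6/9) × 7.416 = 4.944 mol

4.94 mol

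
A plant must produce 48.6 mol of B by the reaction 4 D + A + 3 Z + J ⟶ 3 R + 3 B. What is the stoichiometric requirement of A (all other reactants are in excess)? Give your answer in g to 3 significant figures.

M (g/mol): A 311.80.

5050 g

n(B) = 48.60 mol
n(A) = (1/3) × 48.60 = 16.20 mol
mass = 16.20 × 311.80 = 5051 g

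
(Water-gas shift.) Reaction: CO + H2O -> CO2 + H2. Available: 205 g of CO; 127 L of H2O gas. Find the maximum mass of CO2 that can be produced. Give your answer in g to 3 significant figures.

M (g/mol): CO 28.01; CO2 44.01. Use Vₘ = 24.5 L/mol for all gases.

n(CO) = 205.0 / 28.01 = 7.319 mol
n(H2O) = 127.0 / 24.5 = 5.184 mol
n/ν for CO = 7.319/1 = 7.319
n/ν for H2O = 5.184/1 = 5.184
Smallest n/ν is H2O → limiting reagent.
n(CO2) = (1/1) × 5.184 = 5.184 mol
mass = 5.184 × 44.01 = 228.1 g

228 g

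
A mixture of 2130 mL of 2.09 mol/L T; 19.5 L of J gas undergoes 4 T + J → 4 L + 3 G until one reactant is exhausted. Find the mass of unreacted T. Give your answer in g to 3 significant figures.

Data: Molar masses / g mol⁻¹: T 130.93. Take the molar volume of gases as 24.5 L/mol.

166 g

n(T) = 2.09 × 2130/1000 = 4.452 mol
n(J) = 19.50 / 24.5 = 0.7959 mol
n/ν for T = 4.452/4 = 1.113
n/ν for J = 0.7959/1 = 0.7959
Smallest n/ν is J → limiting reagent.
T consumed = (4/1) × 0.7959 = 3.184 mol
T remaining = 4.452 − 3.184 = 1.268 mol
mass = 1.268 × 130.93 = 166.0 g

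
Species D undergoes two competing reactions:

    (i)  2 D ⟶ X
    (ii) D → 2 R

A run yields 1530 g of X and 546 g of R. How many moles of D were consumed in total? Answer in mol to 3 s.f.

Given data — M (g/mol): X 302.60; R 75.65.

n(X) = 1530 / 302.60 = 5.056 mol
n(R) = 546 / 75.65 = 7.217 mol
n(D) via (i) = (2/1)×5.056 = 10.11 mol
n(D) via (ii) = (1/2)×7.217 = 3.609 mol
total n(D) = 10.11 + 3.609 = 13.72 mol

13.7 mol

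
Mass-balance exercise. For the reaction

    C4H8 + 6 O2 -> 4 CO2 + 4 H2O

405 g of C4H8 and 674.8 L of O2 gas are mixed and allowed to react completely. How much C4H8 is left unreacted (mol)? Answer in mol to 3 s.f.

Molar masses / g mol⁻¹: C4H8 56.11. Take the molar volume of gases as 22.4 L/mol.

2.20 mol

n(C4H8) = 405.0 / 56.11 = 7.218 mol
n(O2) = 674.8 / 22.4 = 30.13 mol
n/ν for C4H8 = 7.218/1 = 7.218
n/ν for O2 = 30.13/6 = 5.022
Smallest n/ν is O2 → limiting reagent.
C4H8 consumed = (1/6) × 30.13 = 5.022 mol
C4H8 remaining = 7.218 − 5.022 = 2.196 mol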